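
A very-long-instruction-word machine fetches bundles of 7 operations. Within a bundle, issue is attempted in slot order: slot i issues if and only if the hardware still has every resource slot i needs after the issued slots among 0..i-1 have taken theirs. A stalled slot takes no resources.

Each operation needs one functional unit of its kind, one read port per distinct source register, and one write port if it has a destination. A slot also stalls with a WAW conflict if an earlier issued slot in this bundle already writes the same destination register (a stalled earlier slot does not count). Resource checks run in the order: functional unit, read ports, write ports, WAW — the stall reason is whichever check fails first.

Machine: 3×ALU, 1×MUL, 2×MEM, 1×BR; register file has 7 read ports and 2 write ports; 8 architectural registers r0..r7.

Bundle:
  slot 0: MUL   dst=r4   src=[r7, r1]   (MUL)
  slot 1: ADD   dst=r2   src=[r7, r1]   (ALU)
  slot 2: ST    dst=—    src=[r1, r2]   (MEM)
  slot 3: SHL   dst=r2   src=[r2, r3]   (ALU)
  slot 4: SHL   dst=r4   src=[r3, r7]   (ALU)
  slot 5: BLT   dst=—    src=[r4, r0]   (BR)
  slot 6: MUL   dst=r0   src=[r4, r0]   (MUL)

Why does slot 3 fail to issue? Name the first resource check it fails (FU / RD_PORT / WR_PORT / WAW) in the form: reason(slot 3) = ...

slot 0 (MUL): ISSUE — free A3,Mu0,Ld2,B1 rp5 wp1
slot 1 (ALU): ISSUE — free A2,Mu0,Ld2,B1 rp3 wp0
slot 2 (MEM): ISSUE — free A2,Mu0,Ld1,B1 rp1 wp0
slot 3 (ALU): stall RD_PORT — free A2,Mu0,Ld1,B1 rp1 wp0
slot 4 (ALU): stall RD_PORT — free A2,Mu0,Ld1,B1 rp1 wp0
slot 5 (BR): stall RD_PORT — free A2,Mu0,Ld1,B1 rp1 wp0
slot 6 (MUL): stall FU — free A2,Mu0,Ld1,B1 rp1 wp0

reason(slot 3) = RD_PORT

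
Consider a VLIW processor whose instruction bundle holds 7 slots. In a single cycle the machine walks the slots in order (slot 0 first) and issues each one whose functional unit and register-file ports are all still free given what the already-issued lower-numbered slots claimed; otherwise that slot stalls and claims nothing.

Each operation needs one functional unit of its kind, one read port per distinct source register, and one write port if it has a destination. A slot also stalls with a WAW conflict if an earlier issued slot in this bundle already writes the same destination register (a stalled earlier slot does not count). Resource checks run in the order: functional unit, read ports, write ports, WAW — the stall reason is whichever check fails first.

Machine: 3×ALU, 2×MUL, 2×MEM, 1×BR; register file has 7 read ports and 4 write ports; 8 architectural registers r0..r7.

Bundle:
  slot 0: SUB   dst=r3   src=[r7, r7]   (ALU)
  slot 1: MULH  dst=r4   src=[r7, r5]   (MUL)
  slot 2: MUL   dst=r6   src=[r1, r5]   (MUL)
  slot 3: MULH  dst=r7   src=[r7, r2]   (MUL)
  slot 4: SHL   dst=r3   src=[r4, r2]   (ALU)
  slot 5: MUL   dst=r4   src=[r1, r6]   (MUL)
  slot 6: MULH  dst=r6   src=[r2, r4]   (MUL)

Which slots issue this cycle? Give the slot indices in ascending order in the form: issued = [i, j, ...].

#0 ALU src=r7,r7 dispatched  <A:2 Mu:2 Ld:2 B:1 rd:6 wr:3>
#1 MUL src=r7,r5 dispatched  <A:2 Mu:1 Ld:2 B:1 rd:4 wr:2>
#2 MUL src=r1,r5 dispatched  <A:2 Mu:0 Ld:2 B:1 rd:2 wr:1>
#3 MUL src=r7,r2 held:FU  <A:2 Mu:0 Ld:2 B:1 rd:2 wr:1>
#4 ALU src=r4,r2 held:WAW  <A:2 Mu:0 Ld:2 B:1 rd:2 wr:1>
#5 MUL src=r1,r6 held:FU  <A:2 Mu:0 Ld:2 B:1 rd:2 wr:1>
#6 MUL src=r2,r4 held:FU  <A:2 Mu:0 Ld:2 B:1 rd:2 wr:1>

issued = [0, 1, 2]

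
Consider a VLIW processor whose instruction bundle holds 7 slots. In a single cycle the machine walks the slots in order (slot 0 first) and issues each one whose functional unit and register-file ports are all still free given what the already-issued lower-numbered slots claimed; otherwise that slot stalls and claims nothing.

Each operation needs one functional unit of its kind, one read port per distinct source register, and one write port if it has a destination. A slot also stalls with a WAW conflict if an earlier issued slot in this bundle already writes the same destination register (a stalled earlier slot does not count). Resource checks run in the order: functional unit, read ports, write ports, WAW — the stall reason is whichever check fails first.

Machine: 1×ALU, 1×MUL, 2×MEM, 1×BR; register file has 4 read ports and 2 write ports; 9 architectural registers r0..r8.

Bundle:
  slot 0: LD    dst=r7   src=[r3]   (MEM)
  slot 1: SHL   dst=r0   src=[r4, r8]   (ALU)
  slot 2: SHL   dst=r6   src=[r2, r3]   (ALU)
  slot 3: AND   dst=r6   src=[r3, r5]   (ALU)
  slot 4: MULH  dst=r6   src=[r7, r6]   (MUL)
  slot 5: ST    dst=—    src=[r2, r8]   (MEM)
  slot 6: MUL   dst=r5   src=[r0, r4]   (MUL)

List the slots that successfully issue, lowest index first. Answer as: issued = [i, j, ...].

slot 0 (MEM): ISSUE — free A1,Mu1,Ld1,B1 rp3 wp1
slot 1 (ALU): ISSUE — free A0,Mu1,Ld1,B1 rp1 wp0
slot 2 (ALU): stall FU — free A0,Mu1,Ld1,B1 rp1 wp0
slot 3 (ALU): stall FU — free A0,Mu1,Ld1,B1 rp1 wp0
slot 4 (MUL): stall RD_PORT — free A0,Mu1,Ld1,B1 rp1 wp0
slot 5 (MEM): stall RD_PORT — free A0,Mu1,Ld1,B1 rp1 wp0
slot 6 (MUL): stall RD_PORT — free A0,Mu1,Ld1,B1 rp1 wp0

issued = [0, 1]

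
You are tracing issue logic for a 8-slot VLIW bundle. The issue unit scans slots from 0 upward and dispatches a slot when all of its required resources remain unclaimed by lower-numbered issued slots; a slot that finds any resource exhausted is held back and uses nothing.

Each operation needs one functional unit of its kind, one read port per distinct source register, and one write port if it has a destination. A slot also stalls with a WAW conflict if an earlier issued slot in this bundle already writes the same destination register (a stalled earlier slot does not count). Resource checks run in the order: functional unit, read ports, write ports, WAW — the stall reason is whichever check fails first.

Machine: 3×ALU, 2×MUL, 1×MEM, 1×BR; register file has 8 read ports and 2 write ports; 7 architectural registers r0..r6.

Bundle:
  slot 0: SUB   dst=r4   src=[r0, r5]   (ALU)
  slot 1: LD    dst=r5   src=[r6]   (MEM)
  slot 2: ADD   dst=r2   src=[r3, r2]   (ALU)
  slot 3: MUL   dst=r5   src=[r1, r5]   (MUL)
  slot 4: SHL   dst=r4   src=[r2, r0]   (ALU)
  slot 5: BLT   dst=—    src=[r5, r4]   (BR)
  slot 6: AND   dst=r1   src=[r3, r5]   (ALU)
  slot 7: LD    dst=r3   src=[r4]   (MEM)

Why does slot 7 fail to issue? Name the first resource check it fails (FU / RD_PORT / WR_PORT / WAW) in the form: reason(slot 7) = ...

(0) want 1×ALU +2rd +1wr — yes → AL2|MU2|ME1|BR1|rd6|wr1
(1) want 1×MEM +1rd +1wr — yes → AL2|MU2|ME0|BR1|rd5|wr0
(2) want 1×ALU +2rd +1wr — WR_PORT → AL2|MU2|ME0|BR1|rd5|wr0
(3) want 1×MUL +2rd +1wr — WR_PORT → AL2|MU2|ME0|BR1|rd5|wr0
(4) want 1×ALU +2rd +1wr — WR_PORT → AL2|MU2|ME0|BR1|rd5|wr0
(5) want 1×BR +2rd +0wr — yes → AL2|MU2|ME0|BR0|rd3|wr0
(6) want 1×ALU +2rd +1wr — WR_PORT → AL2|MU2|ME0|BR0|rd3|wr0
(7) want 1×MEM +1rd +1wr — FU → AL2|MU2|ME0|BR0|rd3|wr0

reason(slot 7) = FU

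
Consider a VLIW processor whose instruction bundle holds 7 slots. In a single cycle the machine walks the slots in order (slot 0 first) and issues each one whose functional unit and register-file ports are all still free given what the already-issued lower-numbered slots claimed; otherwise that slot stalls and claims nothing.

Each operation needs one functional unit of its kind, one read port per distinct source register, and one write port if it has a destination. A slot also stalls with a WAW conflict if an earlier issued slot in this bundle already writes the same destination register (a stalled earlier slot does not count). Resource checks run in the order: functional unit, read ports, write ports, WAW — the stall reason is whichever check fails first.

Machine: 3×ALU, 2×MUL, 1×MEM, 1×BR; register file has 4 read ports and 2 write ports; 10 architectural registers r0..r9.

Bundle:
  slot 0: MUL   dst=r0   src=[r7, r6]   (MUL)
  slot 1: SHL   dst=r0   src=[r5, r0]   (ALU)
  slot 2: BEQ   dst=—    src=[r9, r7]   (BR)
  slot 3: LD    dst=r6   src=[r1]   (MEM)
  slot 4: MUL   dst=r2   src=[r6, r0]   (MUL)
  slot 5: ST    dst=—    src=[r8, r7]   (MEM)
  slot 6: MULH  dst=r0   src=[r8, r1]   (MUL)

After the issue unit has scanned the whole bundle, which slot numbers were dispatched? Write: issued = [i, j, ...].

[0] MUL needs rd=2 wr=1: ok; after: ALU=3 MUL=1 MEM=1 BR=1, R=2, W=1
[1] ALU needs rd=2 wr=1: WAW; after: ALU=3 MUL=1 MEM=1 BR=1, R=2, W=1
[2] BR needs rd=2 wr=0: ok; after: ALU=3 MUL=1 MEM=1 BR=0, R=0, W=1
[3] MEM needs rd=1 wr=1: RD_PORT; after: ALU=3 MUL=1 MEM=1 BR=0, R=0, W=1
[4] MUL needs rd=2 wr=1: RD_PORT; after: ALU=3 MUL=1 MEM=1 BR=0, R=0, W=1
[5] MEM needs rd=2 wr=0: RD_PORT; after: ALU=3 MUL=1 MEM=1 BR=0, R=0, W=1
[6] MUL needs rd=2 wr=1: RD_PORT; after: ALU=3 MUL=1 MEM=1 BR=0, R=0, W=1

issued = [0, 2]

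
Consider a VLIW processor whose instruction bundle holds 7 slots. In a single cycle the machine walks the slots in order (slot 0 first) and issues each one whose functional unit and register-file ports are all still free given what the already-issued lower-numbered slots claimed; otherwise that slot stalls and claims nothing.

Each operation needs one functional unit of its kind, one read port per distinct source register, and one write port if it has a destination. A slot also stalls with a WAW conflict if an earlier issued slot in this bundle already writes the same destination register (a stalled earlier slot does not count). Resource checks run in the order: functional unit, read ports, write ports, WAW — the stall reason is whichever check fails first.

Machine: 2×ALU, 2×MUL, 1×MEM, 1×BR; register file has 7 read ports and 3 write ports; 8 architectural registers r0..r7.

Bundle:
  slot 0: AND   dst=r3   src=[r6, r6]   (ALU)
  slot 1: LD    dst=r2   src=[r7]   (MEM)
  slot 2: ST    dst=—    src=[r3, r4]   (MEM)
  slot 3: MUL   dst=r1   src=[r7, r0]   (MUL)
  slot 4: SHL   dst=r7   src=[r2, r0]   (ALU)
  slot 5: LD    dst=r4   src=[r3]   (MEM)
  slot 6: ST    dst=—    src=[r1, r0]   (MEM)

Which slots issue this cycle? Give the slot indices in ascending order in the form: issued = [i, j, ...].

issued = [0, 1, 3]

(0) want 1×ALU +1rd +1wr — yes → AL1|MU2|ME1|BR1|rd6|wr2
(1) want 1×MEM +1rd +1wr — yes → AL1|MU2|ME0|BR1|rd5|wr1
(2) want 1×MEM +2rd +0wr — FU → AL1|MU2|ME0|BR1|rd5|wr1
(3) want 1×MUL +2rd +1wr — yes → AL1|MU1|ME0|BR1|rd3|wr0
(4) want 1×ALU +2rd +1wr — WR_PORT → AL1|MU1|ME0|BR1|rd3|wr0
(5) want 1×MEM +1rd +1wr — FU → AL1|MU1|ME0|BR1|rd3|wr0
(6) want 1×MEM +2rd +0wr — FU → AL1|MU1|ME0|BR1|rd3|wr0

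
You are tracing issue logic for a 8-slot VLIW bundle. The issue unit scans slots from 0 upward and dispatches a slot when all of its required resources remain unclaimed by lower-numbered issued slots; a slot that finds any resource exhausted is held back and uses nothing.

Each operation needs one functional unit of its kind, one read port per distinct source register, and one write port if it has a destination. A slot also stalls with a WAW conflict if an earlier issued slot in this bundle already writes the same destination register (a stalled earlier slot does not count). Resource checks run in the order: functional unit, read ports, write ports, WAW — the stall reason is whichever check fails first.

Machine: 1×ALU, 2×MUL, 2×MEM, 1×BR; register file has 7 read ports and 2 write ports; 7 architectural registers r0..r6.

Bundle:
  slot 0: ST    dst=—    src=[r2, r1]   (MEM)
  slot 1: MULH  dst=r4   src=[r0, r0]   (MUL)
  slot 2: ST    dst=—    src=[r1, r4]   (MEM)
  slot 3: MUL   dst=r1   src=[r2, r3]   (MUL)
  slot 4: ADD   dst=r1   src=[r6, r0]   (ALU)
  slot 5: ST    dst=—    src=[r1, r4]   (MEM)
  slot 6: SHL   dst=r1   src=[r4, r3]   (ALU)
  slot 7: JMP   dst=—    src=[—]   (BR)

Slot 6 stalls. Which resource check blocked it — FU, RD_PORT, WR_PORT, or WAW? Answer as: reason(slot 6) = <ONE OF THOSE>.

[0] MEM needs rd=2 wr=0: ok; after: ALU=1 MUL=2 MEM=1 BR=1, R=5, W=2
[1] MUL needs rd=1 wr=1: ok; after: ALU=1 MUL=1 MEM=1 BR=1, R=4, W=1
[2] MEM needs rd=2 wr=0: ok; after: ALU=1 MUL=1 MEM=0 BR=1, R=2, W=1
[3] MUL needs rd=2 wr=1: ok; after: ALU=1 MUL=0 MEM=0 BR=1, R=0, W=0
[4] ALU needs rd=2 wr=1: RD_PORT; after: ALU=1 MUL=0 MEM=0 BR=1, R=0, W=0
[5] MEM needs rd=2 wr=0: FU; after: ALU=1 MUL=0 MEM=0 BR=1, R=0, W=0
[6] ALU needs rd=2 wr=1: RD_PORT; after: ALU=1 MUL=0 MEM=0 BR=1, R=0, W=0
[7] BR needs rd=0 wr=0: ok; after: ALU=1 MUL=0 MEM=0 BR=0, R=0, W=0

reason(slot 6) = RD_PORT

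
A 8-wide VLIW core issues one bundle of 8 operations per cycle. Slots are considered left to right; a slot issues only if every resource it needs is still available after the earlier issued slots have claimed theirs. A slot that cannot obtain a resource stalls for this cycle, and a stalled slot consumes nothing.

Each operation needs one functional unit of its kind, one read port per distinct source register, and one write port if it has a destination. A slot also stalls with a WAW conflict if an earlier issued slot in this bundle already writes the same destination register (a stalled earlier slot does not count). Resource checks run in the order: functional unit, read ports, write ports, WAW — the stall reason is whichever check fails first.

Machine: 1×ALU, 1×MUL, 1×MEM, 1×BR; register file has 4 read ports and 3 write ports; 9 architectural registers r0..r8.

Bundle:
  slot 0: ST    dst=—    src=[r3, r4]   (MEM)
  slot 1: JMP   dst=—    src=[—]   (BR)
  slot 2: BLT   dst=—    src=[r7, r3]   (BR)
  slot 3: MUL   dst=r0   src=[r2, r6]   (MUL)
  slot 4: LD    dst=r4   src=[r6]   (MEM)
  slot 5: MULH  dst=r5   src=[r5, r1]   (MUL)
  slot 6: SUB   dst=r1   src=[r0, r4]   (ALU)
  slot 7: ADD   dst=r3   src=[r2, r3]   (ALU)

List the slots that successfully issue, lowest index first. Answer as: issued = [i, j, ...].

  0. MEM ⇒ go  {1A/1Mu/0Ld/1B | 2r 3w}
  1. BR ⇒ go  {1A/1Mu/0Ld/0B | 2r 3w}
  2. BR ⇒ no(FU)  {1A/1Mu/0Ld/0B | 2r 3w}
  3. MUL→r0 ⇒ go  {1A/0Mu/0Ld/0B | 0r 2w}
  4. MEM→r4 ⇒ no(FU)  {1A/0Mu/0Ld/0B | 0r 2w}
  5. MUL→r5 ⇒ no(FU)  {1A/0Mu/0Ld/0B | 0r 2w}
  6. ALU→r1 ⇒ no(RD_PORT)  {1A/0Mu/0Ld/0B | 0r 2w}
  7. ALU→r3 ⇒ no(RD_PORT)  {1A/0Mu/0Ld/0B | 0r 2w}

issued = [0, 1, 3]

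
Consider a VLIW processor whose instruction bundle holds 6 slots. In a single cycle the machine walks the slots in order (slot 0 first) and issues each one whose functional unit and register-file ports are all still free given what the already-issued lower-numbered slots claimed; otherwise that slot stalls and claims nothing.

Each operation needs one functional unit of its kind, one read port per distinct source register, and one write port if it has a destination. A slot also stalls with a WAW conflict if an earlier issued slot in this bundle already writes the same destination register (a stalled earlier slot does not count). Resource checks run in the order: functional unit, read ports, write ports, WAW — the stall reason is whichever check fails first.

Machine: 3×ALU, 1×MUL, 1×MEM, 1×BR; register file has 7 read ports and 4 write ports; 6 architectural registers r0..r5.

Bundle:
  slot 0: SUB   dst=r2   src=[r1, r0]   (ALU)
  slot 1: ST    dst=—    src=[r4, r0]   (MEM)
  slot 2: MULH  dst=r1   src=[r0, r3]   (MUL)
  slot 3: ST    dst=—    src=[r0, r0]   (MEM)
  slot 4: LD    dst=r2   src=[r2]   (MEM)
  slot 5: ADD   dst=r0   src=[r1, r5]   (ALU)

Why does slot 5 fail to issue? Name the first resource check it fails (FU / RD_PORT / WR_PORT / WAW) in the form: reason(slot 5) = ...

#0 ALU src=r1,r0 dispatched  <A:2 Mu:1 Ld:1 B:1 rd:5 wr:3>
#1 MEM src=r4,r0 dispatched  <A:2 Mu:1 Ld:0 B:1 rd:3 wr:3>
#2 MUL src=r0,r3 dispatched  <A:2 Mu:0 Ld:0 B:1 rd:1 wr:2>
#3 MEM src=r0,r0 held:FU  <A:2 Mu:0 Ld:0 B:1 rd:1 wr:2>
#4 MEM src=r2 held:FU  <A:2 Mu:0 Ld:0 B:1 rd:1 wr:2>
#5 ALU src=r1,r5 held:RD_PORT  <A:2 Mu:0 Ld:0 B:1 rd:1 wr:2>

reason(slot 5) = RD_PORT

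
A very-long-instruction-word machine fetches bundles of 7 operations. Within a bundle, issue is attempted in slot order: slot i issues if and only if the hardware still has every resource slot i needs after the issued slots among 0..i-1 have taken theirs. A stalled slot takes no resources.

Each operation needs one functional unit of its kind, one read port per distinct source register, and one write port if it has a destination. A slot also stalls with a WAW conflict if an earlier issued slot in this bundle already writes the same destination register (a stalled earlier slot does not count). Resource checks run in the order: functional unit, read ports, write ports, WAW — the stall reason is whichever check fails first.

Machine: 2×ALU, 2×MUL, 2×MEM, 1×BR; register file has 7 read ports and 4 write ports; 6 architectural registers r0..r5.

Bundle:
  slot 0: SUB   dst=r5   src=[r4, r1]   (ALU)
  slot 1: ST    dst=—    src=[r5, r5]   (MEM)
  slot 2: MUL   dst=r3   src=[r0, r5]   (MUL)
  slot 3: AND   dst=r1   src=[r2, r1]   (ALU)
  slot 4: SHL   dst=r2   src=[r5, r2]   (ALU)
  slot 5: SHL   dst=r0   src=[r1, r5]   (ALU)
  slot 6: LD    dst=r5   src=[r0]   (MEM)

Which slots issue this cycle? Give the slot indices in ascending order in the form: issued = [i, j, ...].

#0 ALU src=r4,r1 dispatched  <A:1 Mu:2 Ld:2 B:1 rd:5 wr:3>
#1 MEM src=r5,r5 dispatched  <A:1 Mu:2 Ld:1 B:1 rd:4 wr:3>
#2 MUL src=r0,r5 dispatched  <A:1 Mu:1 Ld:1 B:1 rd:2 wr:2>
#3 ALU src=r2,r1 dispatched  <A:0 Mu:1 Ld:1 B:1 rd:0 wr:1>
#4 ALU src=r5,r2 held:FU  <A:0 Mu:1 Ld:1 B:1 rd:0 wr:1>
#5 ALU src=r1,r5 held:FU  <A:0 Mu:1 Ld:1 B:1 rd:0 wr:1>
#6 MEM src=r0 held:RD_PORT  <A:0 Mu:1 Ld:1 B:1 rd:0 wr:1>

issued = [0, 1, 2, 3]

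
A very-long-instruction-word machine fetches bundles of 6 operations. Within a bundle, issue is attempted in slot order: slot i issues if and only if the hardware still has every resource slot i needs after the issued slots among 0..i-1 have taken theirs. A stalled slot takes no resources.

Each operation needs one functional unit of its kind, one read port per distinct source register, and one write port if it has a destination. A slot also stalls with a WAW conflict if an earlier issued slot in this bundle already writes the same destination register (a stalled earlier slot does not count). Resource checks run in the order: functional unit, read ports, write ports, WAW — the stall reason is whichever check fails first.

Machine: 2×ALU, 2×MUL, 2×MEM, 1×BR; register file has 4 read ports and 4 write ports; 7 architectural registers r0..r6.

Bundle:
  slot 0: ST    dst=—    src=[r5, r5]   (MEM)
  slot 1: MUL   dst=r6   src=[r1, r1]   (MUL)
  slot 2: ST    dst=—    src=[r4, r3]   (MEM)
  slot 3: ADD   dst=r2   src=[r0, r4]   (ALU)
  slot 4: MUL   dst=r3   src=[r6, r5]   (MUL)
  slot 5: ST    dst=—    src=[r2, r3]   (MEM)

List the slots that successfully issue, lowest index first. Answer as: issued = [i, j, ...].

  0. MEM ⇒ go  {2A/2Mu/1Ld/1B | 3r 4w}
  1. MUL→r6 ⇒ go  {2A/1Mu/1Ld/1B | 2r 3w}
  2. MEM ⇒ go  {2A/1Mu/0Ld/1B | 0r 3w}
  3. ALU→r2 ⇒ no(RD_PORT)  {2A/1Mu/0Ld/1B | 0r 3w}
  4. MUL→r3 ⇒ no(RD_PORT)  {2A/1Mu/0Ld/1B | 0r 3w}
  5. MEM ⇒ no(FU)  {2A/1Mu/0Ld/1B | 0r 3w}

issued = [0, 1, 2]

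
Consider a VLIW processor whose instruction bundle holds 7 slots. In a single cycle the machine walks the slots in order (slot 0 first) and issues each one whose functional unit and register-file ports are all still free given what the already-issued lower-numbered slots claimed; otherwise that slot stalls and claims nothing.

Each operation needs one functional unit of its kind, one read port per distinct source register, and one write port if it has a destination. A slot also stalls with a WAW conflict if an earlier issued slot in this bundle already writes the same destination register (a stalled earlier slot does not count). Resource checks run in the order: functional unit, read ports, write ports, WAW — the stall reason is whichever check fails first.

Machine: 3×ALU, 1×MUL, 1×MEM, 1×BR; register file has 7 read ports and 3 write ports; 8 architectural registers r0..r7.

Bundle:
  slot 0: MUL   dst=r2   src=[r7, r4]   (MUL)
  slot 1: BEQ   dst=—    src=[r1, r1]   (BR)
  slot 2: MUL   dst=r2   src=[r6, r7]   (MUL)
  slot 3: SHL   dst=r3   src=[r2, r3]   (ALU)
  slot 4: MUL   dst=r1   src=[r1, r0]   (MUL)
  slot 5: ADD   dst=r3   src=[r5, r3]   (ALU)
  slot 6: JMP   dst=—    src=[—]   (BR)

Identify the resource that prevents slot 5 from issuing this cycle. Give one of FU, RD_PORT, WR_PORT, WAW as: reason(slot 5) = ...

[0] MUL needs rd=2 wr=1: ok; after: ALU=3 MUL=0 MEM=1 BR=1, R=5, W=2
[1] BR needs rd=1 wr=0: ok; after: ALU=3 MUL=0 MEM=1 BR=0, R=4, W=2
[2] MUL needs rd=2 wr=1: FU; after: ALU=3 MUL=0 MEM=1 BR=0, R=4, W=2
[3] ALU needs rd=2 wr=1: ok; after: ALU=2 MUL=0 MEM=1 BR=0, R=2, W=1
[4] MUL needs rd=2 wr=1: FU; after: ALU=2 MUL=0 MEM=1 BR=0, R=2, W=1
[5] ALU needs rd=2 wr=1: WAW; after: ALU=2 MUL=0 MEM=1 BR=0, R=2, W=1
[6] BR needs rd=0 wr=0: FU; after: ALU=2 MUL=0 MEM=1 BR=0, R=2, W=1

reason(slot 5) = WAW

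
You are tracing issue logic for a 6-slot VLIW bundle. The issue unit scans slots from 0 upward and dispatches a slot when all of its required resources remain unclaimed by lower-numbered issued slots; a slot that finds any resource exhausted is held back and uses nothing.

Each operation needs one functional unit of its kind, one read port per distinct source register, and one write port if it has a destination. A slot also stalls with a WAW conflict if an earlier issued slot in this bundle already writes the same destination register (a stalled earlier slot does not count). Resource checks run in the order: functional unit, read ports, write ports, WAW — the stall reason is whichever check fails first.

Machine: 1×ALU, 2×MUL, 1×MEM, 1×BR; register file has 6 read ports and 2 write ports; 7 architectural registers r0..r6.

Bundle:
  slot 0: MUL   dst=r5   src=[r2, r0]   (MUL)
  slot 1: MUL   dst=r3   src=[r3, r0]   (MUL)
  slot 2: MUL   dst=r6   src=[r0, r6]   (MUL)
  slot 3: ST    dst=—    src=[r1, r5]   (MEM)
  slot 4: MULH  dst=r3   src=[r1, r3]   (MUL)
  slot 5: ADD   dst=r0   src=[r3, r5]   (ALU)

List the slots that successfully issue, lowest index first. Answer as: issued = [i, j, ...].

issued = [0, 1, 3]

slot 0 (MUL): ISSUE — free A1,Mu1,Ld1,B1 rp4 wp1
slot 1 (MUL): ISSUE — free A1,Mu0,Ld1,B1 rp2 wp0
slot 2 (MUL): stall FU — free A1,Mu0,Ld1,B1 rp2 wp0
slot 3 (MEM): ISSUE — free A1,Mu0,Ld0,B1 rp0 wp0
slot 4 (MUL): stall FU — free A1,Mu0,Ld0,B1 rp0 wp0
slot 5 (ALU): stall RD_PORT — free A1,Mu0,Ld0,B1 rp0 wp0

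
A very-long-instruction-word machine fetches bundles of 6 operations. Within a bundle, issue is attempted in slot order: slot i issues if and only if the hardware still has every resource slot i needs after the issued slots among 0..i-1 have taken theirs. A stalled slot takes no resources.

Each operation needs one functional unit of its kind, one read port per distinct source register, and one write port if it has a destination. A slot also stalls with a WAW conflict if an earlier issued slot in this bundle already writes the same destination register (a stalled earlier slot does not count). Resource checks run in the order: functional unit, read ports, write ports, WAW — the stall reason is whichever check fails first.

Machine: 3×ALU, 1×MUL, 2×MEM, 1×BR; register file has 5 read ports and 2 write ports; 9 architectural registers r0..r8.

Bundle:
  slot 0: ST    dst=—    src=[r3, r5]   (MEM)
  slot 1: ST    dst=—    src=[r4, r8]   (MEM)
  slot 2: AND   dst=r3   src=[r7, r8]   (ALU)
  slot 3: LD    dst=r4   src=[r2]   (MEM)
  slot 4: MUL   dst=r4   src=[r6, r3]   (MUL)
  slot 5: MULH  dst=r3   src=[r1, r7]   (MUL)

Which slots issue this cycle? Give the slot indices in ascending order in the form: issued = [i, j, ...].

issued = [0, 1]

  0. MEM ⇒ go  {3A/1Mu/1Ld/1B | 3r 2w}
  1. MEM ⇒ go  {3A/1Mu/0Ld/1B | 1r 2w}
  2. ALU→r3 ⇒ no(RD_PORT)  {3A/1Mu/0Ld/1B | 1r 2w}
  3. MEM→r4 ⇒ no(FU)  {3A/1Mu/0Ld/1B | 1r 2w}
  4. MUL→r4 ⇒ no(RD_PORT)  {3A/1Mu/0Ld/1B | 1r 2w}
  5. MUL→r3 ⇒ no(RD_PORT)  {3A/1Mu/0Ld/1B | 1r 2w}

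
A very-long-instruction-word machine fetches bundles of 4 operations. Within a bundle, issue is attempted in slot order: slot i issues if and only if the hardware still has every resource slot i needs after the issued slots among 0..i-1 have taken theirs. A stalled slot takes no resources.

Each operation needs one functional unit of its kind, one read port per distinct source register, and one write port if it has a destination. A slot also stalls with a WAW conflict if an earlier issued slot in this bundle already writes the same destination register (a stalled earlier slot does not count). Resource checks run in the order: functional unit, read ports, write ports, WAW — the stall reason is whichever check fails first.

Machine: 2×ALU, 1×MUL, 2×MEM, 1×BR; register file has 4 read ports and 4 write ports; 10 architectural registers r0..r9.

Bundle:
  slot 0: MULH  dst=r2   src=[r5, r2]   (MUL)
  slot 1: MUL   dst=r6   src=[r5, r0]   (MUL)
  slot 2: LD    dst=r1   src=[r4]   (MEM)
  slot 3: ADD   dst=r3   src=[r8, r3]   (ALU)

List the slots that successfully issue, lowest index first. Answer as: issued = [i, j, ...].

issued = [0, 2]

(0) want 1×MUL +2rd +1wr — yes → AL2|MU0|ME2|BR1|rd2|wr3
(1) want 1×MUL +2rd +1wr — FU → AL2|MU0|ME2|BR1|rd2|wr3
(2) want 1×MEM +1rd +1wr — yes → AL2|MU0|ME1|BR1|rd1|wr2
(3) want 1×ALU +2rd +1wr — RD_PORT → AL2|MU0|ME1|BR1|rd1|wr2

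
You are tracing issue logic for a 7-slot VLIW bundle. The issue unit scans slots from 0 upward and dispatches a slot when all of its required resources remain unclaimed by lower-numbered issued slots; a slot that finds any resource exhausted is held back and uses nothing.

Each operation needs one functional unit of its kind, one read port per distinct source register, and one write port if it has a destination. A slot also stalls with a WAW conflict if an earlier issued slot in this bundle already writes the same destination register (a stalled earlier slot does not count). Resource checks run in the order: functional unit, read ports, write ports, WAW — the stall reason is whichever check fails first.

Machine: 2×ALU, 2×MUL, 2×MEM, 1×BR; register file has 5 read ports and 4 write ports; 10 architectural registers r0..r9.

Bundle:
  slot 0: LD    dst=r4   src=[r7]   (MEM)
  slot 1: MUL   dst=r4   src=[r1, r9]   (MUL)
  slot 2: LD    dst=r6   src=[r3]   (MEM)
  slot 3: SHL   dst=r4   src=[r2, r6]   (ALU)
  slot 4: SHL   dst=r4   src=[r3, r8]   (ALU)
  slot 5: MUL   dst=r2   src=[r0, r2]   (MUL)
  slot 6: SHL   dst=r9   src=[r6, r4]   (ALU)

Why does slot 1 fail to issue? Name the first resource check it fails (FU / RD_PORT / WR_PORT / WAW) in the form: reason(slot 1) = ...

(0) want 1×MEM +1rd +1wr — yes → AL2|MU2|ME1|BR1|rd4|wr3
(1) want 1×MUL +2rd +1wr — WAW → AL2|MU2|ME1|BR1|rd4|wr3
(2) want 1×MEM +1rd +1wr — yes → AL2|MU2|ME0|BR1|rd3|wr2
(3) want 1×ALU +2rd +1wr — WAW → AL2|MU2|ME0|BR1|rd3|wr2
(4) want 1×ALU +2rd +1wr — WAW → AL2|MU2|ME0|BR1|rd3|wr2
(5) want 1×MUL +2rd +1wr — yes → AL2|MU1|ME0|BR1|rd1|wr1
(6) want 1×ALU +2rd +1wr — RD_PORT → AL2|MU1|ME0|BR1|rd1|wr1

reason(slot 1) = WAW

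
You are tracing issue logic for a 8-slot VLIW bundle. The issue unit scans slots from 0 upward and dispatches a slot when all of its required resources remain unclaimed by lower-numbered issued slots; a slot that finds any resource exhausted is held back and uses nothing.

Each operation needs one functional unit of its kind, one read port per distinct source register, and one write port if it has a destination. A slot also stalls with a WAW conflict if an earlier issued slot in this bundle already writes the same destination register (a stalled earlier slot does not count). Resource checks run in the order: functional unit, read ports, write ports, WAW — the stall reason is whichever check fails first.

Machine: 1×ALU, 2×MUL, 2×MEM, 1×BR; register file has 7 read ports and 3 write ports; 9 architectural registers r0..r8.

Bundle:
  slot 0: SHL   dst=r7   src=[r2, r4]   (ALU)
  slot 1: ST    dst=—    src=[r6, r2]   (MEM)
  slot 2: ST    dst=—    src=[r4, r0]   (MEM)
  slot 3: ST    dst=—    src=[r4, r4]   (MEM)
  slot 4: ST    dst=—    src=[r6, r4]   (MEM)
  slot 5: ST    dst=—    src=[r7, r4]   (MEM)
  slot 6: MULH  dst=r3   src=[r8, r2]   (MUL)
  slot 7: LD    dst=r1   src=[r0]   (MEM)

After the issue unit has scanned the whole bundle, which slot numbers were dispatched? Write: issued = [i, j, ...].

issued = [0, 1, 2]

slot 0 (ALU): ISSUE — free A0,Mu2,Ld2,B1 rp5 wp2
slot 1 (MEM): ISSUE — free A0,Mu2,Ld1,B1 rp3 wp2
slot 2 (MEM): ISSUE — free A0,Mu2,Ld0,B1 rp1 wp2
slot 3 (MEM): stall FU — free A0,Mu2,Ld0,B1 rp1 wp2
slot 4 (MEM): stall FU — free A0,Mu2,Ld0,B1 rp1 wp2
slot 5 (MEM): stall FU — free A0,Mu2,Ld0,B1 rp1 wp2
slot 6 (MUL): stall RD_PORT — free A0,Mu2,Ld0,B1 rp1 wp2
slot 7 (MEM): stall FU — free A0,Mu2,Ld0,B1 rp1 wp2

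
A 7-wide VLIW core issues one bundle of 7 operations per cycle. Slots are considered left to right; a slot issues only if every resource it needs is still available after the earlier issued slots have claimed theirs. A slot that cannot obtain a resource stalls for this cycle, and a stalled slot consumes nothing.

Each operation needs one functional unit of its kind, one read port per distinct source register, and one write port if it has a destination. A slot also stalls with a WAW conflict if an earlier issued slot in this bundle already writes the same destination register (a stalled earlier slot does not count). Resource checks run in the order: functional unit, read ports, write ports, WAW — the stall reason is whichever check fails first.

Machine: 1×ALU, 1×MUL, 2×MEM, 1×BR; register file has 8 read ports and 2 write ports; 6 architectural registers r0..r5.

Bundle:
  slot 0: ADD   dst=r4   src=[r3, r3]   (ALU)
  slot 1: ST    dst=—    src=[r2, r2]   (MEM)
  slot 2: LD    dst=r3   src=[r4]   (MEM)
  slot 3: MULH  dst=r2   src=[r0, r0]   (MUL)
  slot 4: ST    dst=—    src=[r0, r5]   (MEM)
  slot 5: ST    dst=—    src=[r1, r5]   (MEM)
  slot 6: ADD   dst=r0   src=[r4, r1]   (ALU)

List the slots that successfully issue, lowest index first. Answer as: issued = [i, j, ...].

issued = [0, 1, 2]

(0) want 1×ALU +1rd +1wr — yes → AL0|MU1|ME2|BR1|rd7|wr1
(1) want 1×MEM +1rd +0wr — yes → AL0|MU1|ME1|BR1|rd6|wr1
(2) want 1×MEM +1rd +1wr — yes → AL0|MU1|ME0|BR1|rd5|wr0
(3) want 1×MUL +1rd +1wr — WR_PORT → AL0|MU1|ME0|BR1|rd5|wr0
(4) want 1×MEM +2rd +0wr — FU → AL0|MU1|ME0|BR1|rd5|wr0
(5) want 1×MEM +2rd +0wr — FU → AL0|MU1|ME0|BR1|rd5|wr0
(6) want 1×ALU +2rd +1wr — FU → AL0|MU1|ME0|BR1|rd5|wr0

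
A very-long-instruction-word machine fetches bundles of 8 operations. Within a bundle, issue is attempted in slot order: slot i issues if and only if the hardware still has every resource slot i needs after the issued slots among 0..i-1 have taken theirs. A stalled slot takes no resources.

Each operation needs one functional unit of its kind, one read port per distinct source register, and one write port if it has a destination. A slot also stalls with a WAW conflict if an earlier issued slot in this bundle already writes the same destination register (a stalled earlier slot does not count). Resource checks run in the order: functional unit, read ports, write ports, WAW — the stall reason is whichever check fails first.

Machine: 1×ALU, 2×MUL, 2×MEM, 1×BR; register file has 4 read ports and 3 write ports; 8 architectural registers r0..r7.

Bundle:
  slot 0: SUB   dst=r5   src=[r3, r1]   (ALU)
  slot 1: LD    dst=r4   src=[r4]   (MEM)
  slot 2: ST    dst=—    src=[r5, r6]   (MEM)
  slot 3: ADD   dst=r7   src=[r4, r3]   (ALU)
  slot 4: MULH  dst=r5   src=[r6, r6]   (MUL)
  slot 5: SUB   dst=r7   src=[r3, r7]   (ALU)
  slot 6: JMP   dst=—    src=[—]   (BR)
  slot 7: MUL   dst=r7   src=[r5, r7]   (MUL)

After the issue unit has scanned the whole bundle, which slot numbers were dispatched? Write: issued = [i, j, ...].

issued = [0, 1, 6]

(0) want 1×ALU +2rd +1wr — yes → AL0|MU2|ME2|BR1|rd2|wr2
(1) want 1×MEM +1rd +1wr — yes → AL0|MU2|ME1|BR1|rd1|wr1
(2) want 1×MEM +2rd +0wr — RD_PORT → AL0|MU2|ME1|BR1|rd1|wr1
(3) want 1×ALU +2rd +1wr — FU → AL0|MU2|ME1|BR1|rd1|wr1
(4) want 1×MUL +1rd +1wr — WAW → AL0|MU2|ME1|BR1|rd1|wr1
(5) want 1×ALU +2rd +1wr — FU → AL0|MU2|ME1|BR1|rd1|wr1
(6) want 1×BR +0rd +0wr — yes → AL0|MU2|ME1|BR0|rd1|wr1
(7) want 1×MUL +2rd +1wr — RD_PORT → AL0|MU2|ME1|BR0|rd1|wr1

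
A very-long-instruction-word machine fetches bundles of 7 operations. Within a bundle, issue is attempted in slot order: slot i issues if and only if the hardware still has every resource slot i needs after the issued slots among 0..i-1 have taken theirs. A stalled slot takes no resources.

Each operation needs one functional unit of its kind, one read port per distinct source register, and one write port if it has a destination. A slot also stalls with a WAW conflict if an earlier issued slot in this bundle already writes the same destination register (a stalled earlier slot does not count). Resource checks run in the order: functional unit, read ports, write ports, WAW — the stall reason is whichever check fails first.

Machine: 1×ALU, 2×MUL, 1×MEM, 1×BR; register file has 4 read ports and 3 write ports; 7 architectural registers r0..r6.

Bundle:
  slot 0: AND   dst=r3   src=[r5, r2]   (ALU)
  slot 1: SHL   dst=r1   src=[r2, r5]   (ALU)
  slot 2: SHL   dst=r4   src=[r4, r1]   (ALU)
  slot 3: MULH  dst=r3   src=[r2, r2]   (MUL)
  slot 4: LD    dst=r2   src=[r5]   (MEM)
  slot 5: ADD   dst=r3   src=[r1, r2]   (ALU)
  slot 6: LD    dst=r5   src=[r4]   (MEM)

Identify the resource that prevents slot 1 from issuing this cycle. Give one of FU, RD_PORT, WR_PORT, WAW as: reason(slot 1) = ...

[0] ALU needs rd=2 wr=1: ok; after: ALU=0 MUL=2 MEM=1 BR=1, R=2, W=2
[1] ALU needs rd=2 wr=1: FU; after: ALU=0 MUL=2 MEM=1 BR=1, R=2, W=2
[2] ALU needs rd=2 wr=1: FU; after: ALU=0 MUL=2 MEM=1 BR=1, R=2, W=2
[3] MUL needs rd=1 wr=1: WAW; after: ALU=0 MUL=2 MEM=1 BR=1, R=2, W=2
[4] MEM needs rd=1 wr=1: ok; after: ALU=0 MUL=2 MEM=0 BR=1, R=1, W=1
[5] ALU needs rd=2 wr=1: FU; after: ALU=0 MUL=2 MEM=0 BR=1, R=1, W=1
[6] MEM needs rd=1 wr=1: FU; after: ALU=0 MUL=2 MEM=0 BR=1, R=1, W=1

reason(slot 1) = FU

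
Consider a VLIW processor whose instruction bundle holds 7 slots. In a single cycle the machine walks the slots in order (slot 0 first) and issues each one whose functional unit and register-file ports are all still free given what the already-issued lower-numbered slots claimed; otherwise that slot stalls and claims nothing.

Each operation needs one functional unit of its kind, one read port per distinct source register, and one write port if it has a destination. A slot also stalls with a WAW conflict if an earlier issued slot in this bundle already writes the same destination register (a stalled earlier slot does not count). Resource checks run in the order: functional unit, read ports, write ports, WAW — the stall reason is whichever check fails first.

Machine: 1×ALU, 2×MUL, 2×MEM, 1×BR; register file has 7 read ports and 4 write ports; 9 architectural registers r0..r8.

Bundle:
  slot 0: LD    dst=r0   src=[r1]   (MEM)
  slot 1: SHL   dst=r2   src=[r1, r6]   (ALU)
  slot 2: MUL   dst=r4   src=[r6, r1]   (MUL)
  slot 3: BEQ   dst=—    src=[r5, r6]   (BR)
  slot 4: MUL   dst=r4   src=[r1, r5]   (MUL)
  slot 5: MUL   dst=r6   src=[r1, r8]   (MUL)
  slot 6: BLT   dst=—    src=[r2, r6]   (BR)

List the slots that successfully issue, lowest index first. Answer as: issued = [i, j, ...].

#0 MEM src=r1 dispatched  <A:1 Mu:2 Ld:1 B:1 rd:6 wr:3>
#1 ALU src=r1,r6 dispatched  <A:0 Mu:2 Ld:1 B:1 rd:4 wr:2>
#2 MUL src=r6,r1 dispatched  <A:0 Mu:1 Ld:1 B:1 rd:2 wr:1>
#3 BR src=r5,r6 dispatched  <A:0 Mu:1 Ld:1 B:0 rd:0 wr:1>
#4 MUL src=r1,r5 held:RD_PORT  <A:0 Mu:1 Ld:1 B:0 rd:0 wr:1>
#5 MUL src=r1,r8 held:RD_PORT  <A:0 Mu:1 Ld:1 B:0 rd:0 wr:1>
#6 BR src=r2,r6 held:FU  <A:0 Mu:1 Ld:1 B:0 rd:0 wr:1>

issued = [0, 1, 2, 3]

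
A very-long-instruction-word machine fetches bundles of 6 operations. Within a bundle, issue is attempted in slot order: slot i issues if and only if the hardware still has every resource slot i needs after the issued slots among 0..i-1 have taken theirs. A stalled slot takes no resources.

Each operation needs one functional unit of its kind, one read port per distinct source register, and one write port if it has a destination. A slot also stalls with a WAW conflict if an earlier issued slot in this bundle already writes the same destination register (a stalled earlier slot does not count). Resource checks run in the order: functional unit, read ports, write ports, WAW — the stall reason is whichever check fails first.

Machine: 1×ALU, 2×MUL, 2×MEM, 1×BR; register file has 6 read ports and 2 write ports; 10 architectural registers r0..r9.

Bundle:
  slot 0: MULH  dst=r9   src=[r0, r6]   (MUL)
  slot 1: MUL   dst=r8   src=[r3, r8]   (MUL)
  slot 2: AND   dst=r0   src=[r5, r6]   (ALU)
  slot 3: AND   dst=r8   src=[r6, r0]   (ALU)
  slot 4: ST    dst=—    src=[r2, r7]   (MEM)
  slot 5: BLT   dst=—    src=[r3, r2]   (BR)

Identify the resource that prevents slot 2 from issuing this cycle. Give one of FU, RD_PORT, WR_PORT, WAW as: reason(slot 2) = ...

reason(slot 2) = WR_PORT

#0 MUL src=r0,r6 dispatched  <A:1 Mu:1 Ld:2 B:1 rd:4 wr:1>
#1 MUL src=r3,r8 dispatched  <A:1 Mu:0 Ld:2 B:1 rd:2 wr:0>
#2 ALU src=r5,r6 held:WR_PORT  <A:1 Mu:0 Ld:2 B:1 rd:2 wr:0>
#3 ALU src=r6,r0 held:WR_PORT  <A:1 Mu:0 Ld:2 B:1 rd:2 wr:0>
#4 MEM src=r2,r7 dispatched  <A:1 Mu:0 Ld:1 B:1 rd:0 wr:0>
#5 BR src=r3,r2 held:RD_PORT  <A:1 Mu:0 Ld:1 B:1 rd:0 wr:0>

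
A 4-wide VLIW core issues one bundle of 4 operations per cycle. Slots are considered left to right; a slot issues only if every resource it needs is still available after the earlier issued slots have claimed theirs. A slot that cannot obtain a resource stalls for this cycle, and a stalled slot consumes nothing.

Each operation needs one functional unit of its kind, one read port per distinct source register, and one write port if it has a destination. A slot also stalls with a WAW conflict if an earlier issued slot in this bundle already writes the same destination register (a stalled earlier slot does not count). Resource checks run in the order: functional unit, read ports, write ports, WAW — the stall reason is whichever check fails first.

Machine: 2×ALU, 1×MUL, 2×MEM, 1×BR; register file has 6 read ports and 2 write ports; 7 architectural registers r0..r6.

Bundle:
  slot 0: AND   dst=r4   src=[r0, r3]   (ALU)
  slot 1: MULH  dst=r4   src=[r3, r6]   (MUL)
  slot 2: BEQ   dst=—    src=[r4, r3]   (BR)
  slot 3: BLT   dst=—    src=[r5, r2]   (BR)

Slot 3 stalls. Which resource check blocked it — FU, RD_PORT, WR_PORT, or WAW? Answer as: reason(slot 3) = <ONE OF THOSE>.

reason(slot 3) = FU

[0] ALU needs rd=2 wr=1: ok; after: ALU=1 MUL=1 MEM=2 BR=1, R=4, W=1
[1] MUL needs rd=2 wr=1: WAW; after: ALU=1 MUL=1 MEM=2 BR=1, R=4, W=1
[2] BR needs rd=2 wr=0: ok; after: ALU=1 MUL=1 MEM=2 BR=0, R=2, W=1
[3] BR needs rd=2 wr=0: FU; after: ALU=1 MUL=1 MEM=2 BR=0, R=2, W=1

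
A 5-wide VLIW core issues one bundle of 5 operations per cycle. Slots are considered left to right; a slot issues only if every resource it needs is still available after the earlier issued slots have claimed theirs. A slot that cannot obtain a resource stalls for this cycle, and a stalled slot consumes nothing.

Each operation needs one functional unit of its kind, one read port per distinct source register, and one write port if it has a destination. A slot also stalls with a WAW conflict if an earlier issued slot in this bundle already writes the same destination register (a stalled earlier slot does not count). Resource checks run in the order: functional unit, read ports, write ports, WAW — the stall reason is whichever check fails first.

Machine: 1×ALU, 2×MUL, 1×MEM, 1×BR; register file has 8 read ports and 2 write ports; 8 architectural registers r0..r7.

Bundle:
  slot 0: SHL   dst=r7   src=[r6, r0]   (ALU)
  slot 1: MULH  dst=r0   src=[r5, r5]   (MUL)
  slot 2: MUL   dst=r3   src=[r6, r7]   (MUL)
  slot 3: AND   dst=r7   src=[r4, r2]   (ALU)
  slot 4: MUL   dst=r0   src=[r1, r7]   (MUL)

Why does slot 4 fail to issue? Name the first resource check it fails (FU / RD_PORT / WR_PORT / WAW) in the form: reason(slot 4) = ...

(0) want 1×ALU +2rd +1wr — yes → AL0|MU2|ME1|BR1|rd6|wr1
(1) want 1×MUL +1rd +1wr — yes → AL0|MU1|ME1|BR1|rd5|wr0
(2) want 1×MUL +2rd +1wr — WR_PORT → AL0|MU1|ME1|BR1|rd5|wr0
(3) want 1×ALU +2rd +1wr — FU → AL0|MU1|ME1|BR1|rd5|wr0
(4) want 1×MUL +2rd +1wr — WR_PORT → AL0|MU1|ME1|BR1|rd5|wr0

reason(slot 4) = WR_PORT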